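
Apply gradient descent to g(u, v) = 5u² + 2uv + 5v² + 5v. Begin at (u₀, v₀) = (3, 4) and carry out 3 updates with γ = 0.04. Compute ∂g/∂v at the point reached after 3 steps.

∇g = (10u + 2v, 2u + 10v + 5)
(u₁, v₁) = (3, 4) − 0.04·(38, 51) = (1.48, 1.96)
(u₂, v₂) = (1.48, 1.96) − 0.04·(18.72, 27.56) = (0.7312, 0.8576)
(u₃, v₃) = (0.7312, 0.8576) − 0.04·(9.0272, 15.0384) = (0.370112, 0.256064)
∂g/∂v at (0.370112, 0.256064) = 8.300864

8.300864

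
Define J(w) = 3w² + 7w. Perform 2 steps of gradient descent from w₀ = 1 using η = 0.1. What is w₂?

-0.82

J′(w) = 6w + 7
Step 1: J′(1) = 13; w₁ = 1 − 0.1·13 = -0.3
Step 2: J′(-0.3) = 5.2; w₂ = -0.3 − 0.1·5.2 = -0.82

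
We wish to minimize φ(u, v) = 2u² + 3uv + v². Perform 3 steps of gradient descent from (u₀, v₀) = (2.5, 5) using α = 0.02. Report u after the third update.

1.17548

∇φ = (4u + 3v, 3u + 2v)
Step 1: at (2.5, 5), ∇φ = (25, 17.5) → (2.5, 5) − 0.02·(25, 17.5) = (2, 4.65)
Step 2: at (2, 4.65), ∇φ = (21.95, 15.3) → (2, 4.65) − 0.02·(21.95, 15.3) = (1.561, 4.344)
Step 3: at (1.561, 4.344), ∇φ = (19.276, 13.371) → (1.561, 4.344) − 0.02·(19.276, 13.371) = (1.17548, 4.07658)
u = 1.17548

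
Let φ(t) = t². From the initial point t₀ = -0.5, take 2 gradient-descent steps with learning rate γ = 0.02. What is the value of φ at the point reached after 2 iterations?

φ′(t) = 2t
t₁ = -0.5 − 0.02·(-1) = -0.48
t₂ = -0.48 − 0.02·(-0.96) = -0.4608
φ(-0.4608) = 0.21233664

0.21233664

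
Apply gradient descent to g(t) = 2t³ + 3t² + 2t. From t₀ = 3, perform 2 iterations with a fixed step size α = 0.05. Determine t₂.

g′(t) = 6t² + 6t + 2
t₁ = 3 − 0.05·74 = -0.7
t₂ = -0.7 − 0.05·0.74 = -0.737

-0.737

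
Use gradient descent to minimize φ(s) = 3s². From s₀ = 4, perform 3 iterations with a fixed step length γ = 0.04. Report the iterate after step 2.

2.3104

φ′(s) = 6s
Step 1: φ′(4) = 24; s₁ = 4 − 0.04·24 = 3.04
Step 2: φ′(3.04) = 18.24; s₂ = 3.04 − 0.04·18.24 = 2.3104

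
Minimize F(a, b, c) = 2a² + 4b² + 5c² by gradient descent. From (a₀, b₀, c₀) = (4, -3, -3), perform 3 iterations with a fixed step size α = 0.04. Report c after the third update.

∇F = (4a, 8b, 10c)
Step 1: at (4, -3, -3), ∇F = (16, -24, -30) → (4, -3, -3) − 0.04·(16, -24, -30) = (3.36, -2.04, -1.8)
Step 2: at (3.36, -2.04, -1.8), ∇F = (13.44, -16.32, -18) → (3.36, -2.04, -1.8) − 0.04·(13.44, -16.32, -18) = (2.8224, -1.3872, -1.08)
Step 3: at (2.8224, -1.3872, -1.08), ∇F = (11.2896, -11.0976, -10.8) → (2.8224, -1.3872, -1.08) − 0.04·(11.2896, -11.0976, -10.8) = (2.370816, -0.943296, -0.648)
c = -0.648

-0.648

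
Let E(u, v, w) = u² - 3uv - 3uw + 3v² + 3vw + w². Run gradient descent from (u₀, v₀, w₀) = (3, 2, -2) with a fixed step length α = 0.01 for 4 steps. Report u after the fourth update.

∇E = (2u - 3v - 3w, -3u + 6v + 3w, -3u + 3v + 2w)
Step 1: at (3, 2, -2), ∇E = (6, -3, -7) → (3, 2, -2) − 0.01·(6, -3, -7) = (2.94, 2.03, -1.93)
Step 2: at (2.94, 2.03, -1.93), ∇E = (5.58, -2.43, -6.59) → (2.94, 2.03, -1.93) − 0.01·(5.58, -2.43, -6.59) = (2.8842, 2.0543, -1.8641)
Step 3: at (2.8842, 2.0543, -1.8641), ∇E = (5.1978, -1.9191, -6.2179) → (2.8842, 2.0543, -1.8641) − 0.01·(5.1978, -1.9191, -6.2179) = (2.832222, 2.073491, -1.801921)
Step 4: at (2.832222, 2.073491, -1.801921), ∇E = (4.849734, -1.461483, -5.880035) → (2.832222, 2.073491, -1.801921) − 0.01·(4.849734, -1.461483, -5.880035) = (2.78372466, 2.08810583, -1.74312065)
u = 2.78372466

2.78372466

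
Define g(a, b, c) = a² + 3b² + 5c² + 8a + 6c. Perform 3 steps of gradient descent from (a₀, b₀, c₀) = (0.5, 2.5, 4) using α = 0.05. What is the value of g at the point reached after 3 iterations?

-3.179276

∇g = (2a + 8, 6b, 10c + 6)
(a₁, b₁, c₁) = (0.5, 2.5, 4) − 0.05·(9, 15, 46) = (0.05, 1.75, 1.7)
(a₂, b₂, c₂) = (0.05, 1.75, 1.7) − 0.05·(8.1, 10.5, 23) = (-0.355, 1.225, 0.55)
(a₃, b₃, c₃) = (-0.355, 1.225, 0.55) − 0.05·(7.29, 7.35, 11.5) = (-0.7195, 0.8575, -0.025)
g(-0.7195, 0.8575, -0.025) = -3.179276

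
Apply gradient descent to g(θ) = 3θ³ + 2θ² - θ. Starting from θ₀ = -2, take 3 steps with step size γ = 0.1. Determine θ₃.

g′(θ) = 9θ² + 4θ - 1
Step 1: g′(-2) = 27; θ₁ = -2 − 0.1·27 = -4.7
Step 2: g′(-4.7) = 179.01; θ₂ = -4.7 − 0.1·179.01 = -22.601
Step 3: g′(-22.601) = 4505.842809; θ₃ = -22.601 − 0.1·4505.842809 = -473.1852809

-473.1852809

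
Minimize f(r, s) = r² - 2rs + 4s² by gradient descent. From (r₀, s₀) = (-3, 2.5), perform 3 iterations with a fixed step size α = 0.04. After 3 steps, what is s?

0.356768

∇f = (2r - 2s, -2r + 8s)
(r₁, s₁) = (-3, 2.5) − 0.04·(-11, 26) = (-2.56, 1.46)
(r₂, s₂) = (-2.56, 1.46) − 0.04·(-8.04, 16.8) = (-2.2384, 0.788)
(r₃, s₃) = (-2.2384, 0.788) − 0.04·(-6.0528, 10.7808) = (-1.996288, 0.356768)
s = 0.356768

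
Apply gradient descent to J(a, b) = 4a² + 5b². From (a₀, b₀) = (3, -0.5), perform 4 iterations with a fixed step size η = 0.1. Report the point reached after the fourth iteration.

(0.0048, 0)

∇J = (8a, 10b)
Step 1: at (3, -0.5), ∇J = (24, -5) → (3, -0.5) − 0.1·(24, -5) = (0.6, 0)
Step 2: at (0.6, 0), ∇J = (4.8, 0) → (0.6, 0) − 0.1·(4.8, 0) = (0.12, 0)
Step 3: at (0.12, 0), ∇J = (0.96, 0) → (0.12, 0) − 0.1·(0.96, 0) = (0.024, 0)
Step 4: at (0.024, 0), ∇J = (0.192, 0) → (0.024, 0) − 0.1·(0.192, 0) = (0.0048, 0)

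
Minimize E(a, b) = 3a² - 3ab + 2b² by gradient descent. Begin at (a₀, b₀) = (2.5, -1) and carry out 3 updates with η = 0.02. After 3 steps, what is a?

1.58176

∇E = (6a - 3b, -3a + 4b)
Step 1: at (2.5, -1), ∇E = (18, -11.5) → (2.5, -1) − 0.02·(18, -11.5) = (2.14, -0.77)
Step 2: at (2.14, -0.77), ∇E = (15.15, -9.5) → (2.14, -0.77) − 0.02·(15.15, -9.5) = (1.837, -0.58)
Step 3: at (1.837, -0.58), ∇E = (12.762, -7.831) → (1.837, -0.58) − 0.02·(12.762, -7.831) = (1.58176, -0.42338)
a = 1.58176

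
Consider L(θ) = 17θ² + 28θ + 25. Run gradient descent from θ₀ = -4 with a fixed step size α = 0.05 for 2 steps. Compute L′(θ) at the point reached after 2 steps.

L′(θ) = 34θ + 28
Step 1: L′(-4) = -108; θ₁ = -4 − 0.05·(-108) = 1.4
Step 2: L′(1.4) = 75.6; θ₂ = 1.4 − 0.05·75.6 = -2.38
L′(θ) at (-2.38) = -52.92

-52.92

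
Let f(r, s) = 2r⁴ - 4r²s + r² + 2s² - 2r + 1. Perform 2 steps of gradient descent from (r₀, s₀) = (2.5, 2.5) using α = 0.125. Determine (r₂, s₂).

∇f = (8r³ - 8rs + 2r - 2, -4r² + 4s)
Step 1: at (2.5, 2.5), ∇f = (78, -15) → (2.5, 2.5) − 0.125·(78, -15) = (-7.25, 4.375)
Step 2: at (-7.25, 4.375), ∇f = (-2811.375, -192.75) → (-7.25, 4.375) − 0.125·(-2811.375, -192.75) = (344.171875, 28.46875)

(344.171875, 28.46875)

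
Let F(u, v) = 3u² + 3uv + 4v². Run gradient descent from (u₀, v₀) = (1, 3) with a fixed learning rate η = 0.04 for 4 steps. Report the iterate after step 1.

∇F = (6u + 3v, 3u + 8v)
(u₁, v₁) = (1, 3) − 0.04·(15, 27) = (0.4, 1.92)

(0.4, 1.92)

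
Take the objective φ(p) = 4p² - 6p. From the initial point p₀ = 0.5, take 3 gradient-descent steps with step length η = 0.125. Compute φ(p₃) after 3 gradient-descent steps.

φ′(p) = 8p - 6
Step 1: φ′(0.5) = -2; p₁ = 0.5 − 0.125·(-2) = 0.75
Step 2: φ′(0.75) = 0; p₂ = 0.75 − 0.125·0 = 0.75
Step 3: φ′(0.75) = 0; p₃ = 0.75 − 0.125·0 = 0.75
φ(0.75) = -2.25

-2.25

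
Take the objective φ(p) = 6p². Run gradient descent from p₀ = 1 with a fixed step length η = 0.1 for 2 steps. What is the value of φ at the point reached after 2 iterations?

0.0096

φ′(p) = 12p
Step 1: φ′(1) = 12; p₁ = 1 − 0.1·12 = -0.2
Step 2: φ′(-0.2) = -2.4; p₂ = -0.2 − 0.1·(-2.4) = 0.04
φ(0.04) = 0.0096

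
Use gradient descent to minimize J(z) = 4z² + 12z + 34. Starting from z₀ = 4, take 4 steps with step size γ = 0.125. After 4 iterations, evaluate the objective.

J′(z) = 8z + 12
Step 1: J′(4) = 44; z₁ = 4 − 0.125·44 = -1.5
Step 2: J′(-1.5) = 0; z₂ = -1.5 − 0.125·0 = -1.5
Step 3: J′(-1.5) = 0; z₃ = -1.5 − 0.125·0 = -1.5
Step 4: J′(-1.5) = 0; z₄ = -1.5 − 0.125·0 = -1.5
J(-1.5) = 25

25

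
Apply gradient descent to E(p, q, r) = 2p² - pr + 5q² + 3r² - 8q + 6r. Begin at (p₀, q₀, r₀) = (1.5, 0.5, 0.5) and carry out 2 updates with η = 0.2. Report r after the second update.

∇E = (4p - r, 10q - 8, -p + 6r + 6)
(p₁, q₁, r₁) = (1.5, 0.5, 0.5) − 0.2·(5.5, -3, 7.5) = (0.4, 1.1, -1)
(p₂, q₂, r₂) = (0.4, 1.1, -1) − 0.2·(2.6, 3, -0.4) = (-0.12, 0.5, -0.92)
r = -0.92

-0.92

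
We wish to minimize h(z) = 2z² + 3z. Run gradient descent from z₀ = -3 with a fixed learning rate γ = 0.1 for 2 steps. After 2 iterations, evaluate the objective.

h′(z) = 4z + 3
z₁ = -3 − 0.1·(-9) = -2.1
z₂ = -2.1 − 0.1·(-5.4) = -1.56
h(-1.56) = 0.1872

0.1872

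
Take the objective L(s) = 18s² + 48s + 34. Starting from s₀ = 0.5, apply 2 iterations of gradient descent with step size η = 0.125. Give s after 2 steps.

L′(s) = 36s + 48
Step 1: L′(0.5) = 66; s₁ = 0.5 − 0.125·66 = -7.75
Step 2: L′(-7.75) = -231; s₂ = -7.75 − 0.125·(-231) = 21.125

21.125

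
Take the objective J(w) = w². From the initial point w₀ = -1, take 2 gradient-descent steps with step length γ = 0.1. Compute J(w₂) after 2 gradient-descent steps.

J′(w) = 2w
Step 1: J′(-1) = -2; w₁ = -1 − 0.1·(-2) = -0.8
Step 2: J′(-0.8) = -1.6; w₂ = -0.8 − 0.1·(-1.6) = -0.64
J(-0.64) = 0.4096

0.4096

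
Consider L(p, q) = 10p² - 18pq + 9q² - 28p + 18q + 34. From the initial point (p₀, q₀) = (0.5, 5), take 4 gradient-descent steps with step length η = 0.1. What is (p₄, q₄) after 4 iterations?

∇L = (20p - 18q - 28, -18p + 18q + 18)
Step 1: at (0.5, 5), ∇L = (-108, 99) → (0.5, 5) − 0.1·(-108, 99) = (11.3, -4.9)
Step 2: at (11.3, -4.9), ∇L = (286.2, -273.6) → (11.3, -4.9) − 0.1·(286.2, -273.6) = (-17.32, 22.46)
Step 3: at (-17.32, 22.46), ∇L = (-778.68, 734.04) → (-17.32, 22.46) − 0.1·(-778.68, 734.04) = (60.548, -50.944)
Step 4: at (60.548, -50.944), ∇L = (2099.952, -1988.856) → (60.548, -50.944) − 0.1·(2099.952, -1988.856) = (-149.4472, 147.9416)

(-149.4472, 147.9416)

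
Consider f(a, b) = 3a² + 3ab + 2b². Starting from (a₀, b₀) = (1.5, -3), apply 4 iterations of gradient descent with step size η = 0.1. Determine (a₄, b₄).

∇f = (6a + 3b, 3a + 4b)
Step 1: at (1.5, -3), ∇f = (0, -7.5) → (1.5, -3) − 0.1·(0, -7.5) = (1.5, -2.25)
Step 2: at (1.5, -2.25), ∇f = (2.25, -4.5) → (1.5, -2.25) − 0.1·(2.25, -4.5) = (1.275, -1.8)
Step 3: at (1.275, -1.8), ∇f = (2.25, -3.375) → (1.275, -1.8) − 0.1·(2.25, -3.375) = (1.05, -1.4625)
Step 4: at (1.05, -1.4625), ∇f = (1.9125, -2.7) → (1.05, -1.4625) − 0.1·(1.9125, -2.7) = (0.85875, -1.1925)

(0.85875, -1.1925)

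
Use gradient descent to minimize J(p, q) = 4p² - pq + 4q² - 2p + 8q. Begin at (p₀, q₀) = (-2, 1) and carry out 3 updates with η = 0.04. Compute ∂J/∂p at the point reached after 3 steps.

-5.036288

∇J = (8p - q - 2, -p + 8q + 8)
Step 1: at (-2, 1), ∇J = (-19, 18) → (-2, 1) − 0.04·(-19, 18) = (-1.24, 0.28)
Step 2: at (-1.24, 0.28), ∇J = (-12.2, 11.48) → (-1.24, 0.28) − 0.04·(-12.2, 11.48) = (-0.752, -0.1792)
Step 3: at (-0.752, -0.1792), ∇J = (-7.8368, 7.3184) → (-0.752, -0.1792) − 0.04·(-7.8368, 7.3184) = (-0.438528, -0.471936)
∂J/∂p at (-0.438528, -0.471936) = -5.036288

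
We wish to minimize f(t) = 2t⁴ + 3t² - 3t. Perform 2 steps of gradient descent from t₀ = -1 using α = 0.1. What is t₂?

f′(t) = 8t³ + 6t - 3
Step 1: f′(-1) = -17; t₁ = -1 − 0.1·(-17) = 0.7
Step 2: f′(0.7) = 3.944; t₂ = 0.7 − 0.1·3.944 = 0.3056

0.3056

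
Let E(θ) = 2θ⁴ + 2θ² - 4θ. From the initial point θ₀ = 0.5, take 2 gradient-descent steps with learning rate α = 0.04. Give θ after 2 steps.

0.56321152

E′(θ) = 8θ³ + 4θ - 4
θ₁ = 0.5 − 0.04·(-1) = 0.54
θ₂ = 0.54 − 0.04·(-0.580288) = 0.56321152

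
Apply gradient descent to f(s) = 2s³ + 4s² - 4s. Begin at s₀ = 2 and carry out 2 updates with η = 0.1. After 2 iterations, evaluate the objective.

f′(s) = 6s² + 8s - 4
Step 1: f′(2) = 36; s₁ = 2 − 0.1·36 = -1.6
Step 2: f′(-1.6) = -1.44; s₂ = -1.6 − 0.1·(-1.44) = -1.456
f(-1.456) = 8.130490368

8.130490368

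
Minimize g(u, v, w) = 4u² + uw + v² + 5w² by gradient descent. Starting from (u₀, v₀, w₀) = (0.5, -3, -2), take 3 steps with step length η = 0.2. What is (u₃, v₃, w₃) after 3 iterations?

(0.648, -0.648, 2.008)

∇g = (8u + w, 2v, u + 10w)
(u₁, v₁, w₁) = (0.5, -3, -2) − 0.2·(2, -6, -19.5) = (0.1, -1.8, 1.9)
(u₂, v₂, w₂) = (0.1, -1.8, 1.9) − 0.2·(2.7, -3.6, 19.1) = (-0.44, -1.08, -1.92)
(u₃, v₃, w₃) = (-0.44, -1.08, -1.92) − 0.2·(-5.44, -2.16, -19.64) = (0.648, -0.648, 2.008)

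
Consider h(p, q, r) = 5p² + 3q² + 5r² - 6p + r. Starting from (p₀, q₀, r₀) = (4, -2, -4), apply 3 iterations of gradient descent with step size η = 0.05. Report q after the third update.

-0.686

∇h = (10p - 6, 6q, 10r + 1)
Step 1: at (4, -2, -4), ∇h = (34, -12, -39) → (4, -2, -4) − 0.05·(34, -12, -39) = (2.3, -1.4, -2.05)
Step 2: at (2.3, -1.4, -2.05), ∇h = (17, -8.4, -19.5) → (2.3, -1.4, -2.05) − 0.05·(17, -8.4, -19.5) = (1.45, -0.98, -1.075)
Step 3: at (1.45, -0.98, -1.075), ∇h = (8.5, -5.88, -9.75) → (1.45, -0.98, -1.075) − 0.05·(8.5, -5.88, -9.75) = (1.025, -0.686, -0.5875)
q = -0.686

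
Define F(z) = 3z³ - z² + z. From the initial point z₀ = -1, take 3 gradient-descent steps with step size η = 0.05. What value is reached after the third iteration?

F′(z) = 9z² - 2z + 1
Step 1: F′(-1) = 12; z₁ = -1 − 0.05·12 = -1.6
Step 2: F′(-1.6) = 27.24; z₂ = -1.6 − 0.05·27.24 = -2.962
Step 3: F′(-2.962) = 85.884996; z₃ = -2.962 − 0.05·85.884996 = -7.2562498

-7.2562498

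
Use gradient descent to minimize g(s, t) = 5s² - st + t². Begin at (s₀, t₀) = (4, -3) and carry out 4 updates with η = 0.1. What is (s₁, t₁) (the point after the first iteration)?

(-0.3, -2)

∇g = (10s - t, -s + 2t)
(s₁, t₁) = (4, -3) − 0.1·(43, -10) = (-0.3, -2)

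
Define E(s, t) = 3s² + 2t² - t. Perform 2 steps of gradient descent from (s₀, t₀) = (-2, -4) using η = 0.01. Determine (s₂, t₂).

(-1.7672, -3.6668)

∇E = (6s, 4t - 1)
Step 1: at (-2, -4), ∇E = (-12, -17) → (-2, -4) − 0.01·(-12, -17) = (-1.88, -3.83)
Step 2: at (-1.88, -3.83), ∇E = (-11.28, -16.32) → (-1.88, -3.83) − 0.01·(-11.28, -16.32) = (-1.7672, -3.6668)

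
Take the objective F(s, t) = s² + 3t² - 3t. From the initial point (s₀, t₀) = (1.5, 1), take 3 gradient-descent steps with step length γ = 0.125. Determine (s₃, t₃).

(0.6328125, 0.5078125)

∇F = (2s, 6t - 3)
Step 1: at (1.5, 1), ∇F = (3, 3) → (1.5, 1) − 0.125·(3, 3) = (1.125, 0.625)
Step 2: at (1.125, 0.625), ∇F = (2.25, 0.75) → (1.125, 0.625) − 0.125·(2.25, 0.75) = (0.84375, 0.53125)
Step 3: at (0.84375, 0.53125), ∇F = (1.6875, 0.1875) → (0.84375, 0.53125) − 0.125·(1.6875, 0.1875) = (0.6328125, 0.5078125)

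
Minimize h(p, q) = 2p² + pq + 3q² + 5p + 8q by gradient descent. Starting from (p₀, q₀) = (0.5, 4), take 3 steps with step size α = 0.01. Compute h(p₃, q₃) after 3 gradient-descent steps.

∇h = (4p + q + 5, p + 6q + 8)
Step 1: at (0.5, 4), ∇h = (11, 32.5) → (0.5, 4) − 0.01·(11, 32.5) = (0.39, 3.675)
Step 2: at (0.39, 3.675), ∇h = (10.235, 30.44) → (0.39, 3.675) − 0.01·(10.235, 30.44) = (0.28765, 3.3706)
Step 3: at (0.28765, 3.3706), ∇h = (9.5212, 28.51125) → (0.28765, 3.3706) − 0.01·(9.5212, 28.51125) = (0.192438, 3.0854875)
h(0.192438, 3.0854875) = 54.87461914918175

54.87461914918175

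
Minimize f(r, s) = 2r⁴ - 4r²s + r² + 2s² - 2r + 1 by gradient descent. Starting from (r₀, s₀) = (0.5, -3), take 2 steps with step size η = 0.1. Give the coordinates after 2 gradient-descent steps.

∇f = (8r³ - 8rs + 2r - 2, -4r² + 4s)
(r₁, s₁) = (0.5, -3) − 0.1·(12, -13) = (-0.7, -1.7)
(r₂, s₂) = (-0.7, -1.7) − 0.1·(-15.664, -8.76) = (0.8664, -0.824)

(0.8664, -0.824)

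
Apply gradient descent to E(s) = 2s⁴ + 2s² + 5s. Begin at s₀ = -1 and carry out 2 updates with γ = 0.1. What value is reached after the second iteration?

-0.6584

E′(s) = 8s³ + 4s + 5
Step 1: E′(-1) = -7; s₁ = -1 − 0.1·(-7) = -0.3
Step 2: E′(-0.3) = 3.584; s₂ = -0.3 − 0.1·3.584 = -0.6584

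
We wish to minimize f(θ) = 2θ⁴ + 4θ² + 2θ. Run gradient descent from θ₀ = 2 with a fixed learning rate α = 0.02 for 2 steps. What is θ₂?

0.25493504

f′(θ) = 8θ³ + 8θ + 2
Step 1: f′(2) = 82; θ₁ = 2 − 0.02·82 = 0.36
Step 2: f′(0.36) = 5.253248; θ₂ = 0.36 − 0.02·5.253248 = 0.25493504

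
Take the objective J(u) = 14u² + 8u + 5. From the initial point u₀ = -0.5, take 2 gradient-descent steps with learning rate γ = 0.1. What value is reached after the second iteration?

J′(u) = 28u + 8
Step 1: J′(-0.5) = -6; u₁ = -0.5 − 0.1·(-6) = 0.1
Step 2: J′(0.1) = 10.8; u₂ = 0.1 − 0.1·10.8 = -0.98

-0.98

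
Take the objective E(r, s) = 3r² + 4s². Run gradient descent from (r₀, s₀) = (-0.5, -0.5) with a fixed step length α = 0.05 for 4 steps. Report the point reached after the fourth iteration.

(-0.12005, -0.0648)

∇E = (6r, 8s)
(r₁, s₁) = (-0.5, -0.5) − 0.05·(-3, -4) = (-0.35, -0.3)
(r₂, s₂) = (-0.35, -0.3) − 0.05·(-2.1, -2.4) = (-0.245, -0.18)
(r₃, s₃) = (-0.245, -0.18) − 0.05·(-1.47, -1.44) = (-0.1715, -0.108)
(r₄, s₄) = (-0.1715, -0.108) − 0.05·(-1.029, -0.864) = (-0.12005, -0.0648)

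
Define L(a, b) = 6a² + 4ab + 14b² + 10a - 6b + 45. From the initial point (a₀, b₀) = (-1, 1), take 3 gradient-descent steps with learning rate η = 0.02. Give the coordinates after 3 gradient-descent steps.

(-1.0304, 0.41664)

∇L = (12a + 4b + 10, 4a + 28b - 6)
(a₁, b₁) = (-1, 1) − 0.02·(2, 18) = (-1.04, 0.64)
(a₂, b₂) = (-1.04, 0.64) − 0.02·(0.08, 7.76) = (-1.0416, 0.4848)
(a₃, b₃) = (-1.0416, 0.4848) − 0.02·(-0.56, 3.408) = (-1.0304, 0.41664)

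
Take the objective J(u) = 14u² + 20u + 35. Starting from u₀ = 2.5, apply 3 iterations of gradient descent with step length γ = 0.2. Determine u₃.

J′(u) = 28u + 20
u₁ = 2.5 − 0.2·90 = -15.5
u₂ = -15.5 − 0.2·(-414) = 67.3
u₃ = 67.3 − 0.2·1904.4 = -313.58

-313.58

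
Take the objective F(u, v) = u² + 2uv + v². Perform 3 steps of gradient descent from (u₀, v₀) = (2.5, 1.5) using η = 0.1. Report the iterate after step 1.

∇F = (2u + 2v, 2u + 2v)
Step 1: at (2.5, 1.5), ∇F = (8, 8) → (2.5, 1.5) − 0.1·(8, 8) = (1.7, 0.7)

(1.7, 0.7)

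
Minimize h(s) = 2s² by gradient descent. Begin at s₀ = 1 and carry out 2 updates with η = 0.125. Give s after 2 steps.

0.25

h′(s) = 4s
s₁ = 1 − 0.125·4 = 0.5
s₂ = 0.5 − 0.125·2 = 0.25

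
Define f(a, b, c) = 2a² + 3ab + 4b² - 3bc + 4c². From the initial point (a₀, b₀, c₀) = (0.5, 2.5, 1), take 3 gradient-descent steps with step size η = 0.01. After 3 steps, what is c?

0.970487

∇f = (4a + 3b, 3a + 8b - 3c, -3b + 8c)
(a₁, b₁, c₁) = (0.5, 2.5, 1) − 0.01·(9.5, 18.5, 0.5) = (0.405, 2.315, 0.995)
(a₂, b₂, c₂) = (0.405, 2.315, 0.995) − 0.01·(8.565, 16.75, 1.015) = (0.31935, 2.1475, 0.98485)
(a₃, b₃, c₃) = (0.31935, 2.1475, 0.98485) − 0.01·(7.7199, 15.1835, 1.4363) = (0.242151, 1.995665, 0.970487)
c = 0.970487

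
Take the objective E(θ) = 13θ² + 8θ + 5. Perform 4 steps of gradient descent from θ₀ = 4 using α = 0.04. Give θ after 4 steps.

-0.30768128

E′(θ) = 26θ + 8
Step 1: E′(4) = 112; θ₁ = 4 − 0.04·112 = -0.48
Step 2: E′(-0.48) = -4.48; θ₂ = -0.48 − 0.04·(-4.48) = -0.3008
Step 3: E′(-0.3008) = 0.1792; θ₃ = -0.3008 − 0.04·0.1792 = -0.307968
Step 4: E′(-0.307968) = -0.007168; θ₄ = -0.307968 − 0.04·(-0.007168) = -0.30768128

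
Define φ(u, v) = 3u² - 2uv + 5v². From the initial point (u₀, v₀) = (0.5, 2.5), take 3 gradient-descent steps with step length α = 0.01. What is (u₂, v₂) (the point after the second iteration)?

∇φ = (6u - 2v, -2u + 10v)
(u₁, v₁) = (0.5, 2.5) − 0.01·(-2, 24) = (0.52, 2.26)
(u₂, v₂) = (0.52, 2.26) − 0.01·(-1.4, 21.56) = (0.534, 2.0444)

(0.534, 2.0444)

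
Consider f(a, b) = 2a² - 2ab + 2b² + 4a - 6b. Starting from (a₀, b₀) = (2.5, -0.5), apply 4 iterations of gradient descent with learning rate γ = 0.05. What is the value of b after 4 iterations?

1.10115

∇f = (4a - 2b + 4, -2a + 4b - 6)
Step 1: at (2.5, -0.5), ∇f = (15, -13) → (2.5, -0.5) − 0.05·(15, -13) = (1.75, 0.15)
Step 2: at (1.75, 0.15), ∇f = (10.7, -8.9) → (1.75, 0.15) − 0.05·(10.7, -8.9) = (1.215, 0.595)
Step 3: at (1.215, 0.595), ∇f = (7.67, -6.05) → (1.215, 0.595) − 0.05·(7.67, -6.05) = (0.8315, 0.8975)
Step 4: at (0.8315, 0.8975), ∇f = (5.531, -4.073) → (0.8315, 0.8975) − 0.05·(5.531, -4.073) = (0.55495, 1.10115)
b = 1.10115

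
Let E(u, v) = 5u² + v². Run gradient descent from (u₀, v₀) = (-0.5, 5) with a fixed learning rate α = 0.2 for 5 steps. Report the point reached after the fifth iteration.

∇E = (10u, 2v)
Step 1: at (-0.5, 5), ∇E = (-5, 10) → (-0.5, 5) − 0.2·(-5, 10) = (0.5, 3)
Step 2: at (0.5, 3), ∇E = (5, 6) → (0.5, 3) − 0.2·(5, 6) = (-0.5, 1.8)
Step 3: at (-0.5, 1.8), ∇E = (-5, 3.6) → (-0.5, 1.8) − 0.2·(-5, 3.6) = (0.5, 1.08)
Step 4: at (0.5, 1.08), ∇E = (5, 2.16) → (0.5, 1.08) − 0.2·(5, 2.16) = (-0.5, 0.648)
Step 5: at (-0.5, 0.648), ∇E = (-5, 1.296) → (-0.5, 0.648) − 0.2·(-5, 1.296) = (0.5, 0.3888)

(0.5, 0.3888)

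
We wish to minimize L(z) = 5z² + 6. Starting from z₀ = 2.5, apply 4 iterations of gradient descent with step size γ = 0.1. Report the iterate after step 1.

0

L′(z) = 10z
Step 1: L′(2.5) = 25; z₁ = 2.5 − 0.1·25 = 0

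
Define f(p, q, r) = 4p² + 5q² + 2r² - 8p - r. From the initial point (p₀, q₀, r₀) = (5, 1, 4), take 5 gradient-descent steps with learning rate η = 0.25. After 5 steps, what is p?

-3

∇f = (8p - 8, 10q, 4r - 1)
(p₁, q₁, r₁) = (5, 1, 4) − 0.25·(32, 10, 15) = (-3, -1.5, 0.25)
(p₂, q₂, r₂) = (-3, -1.5, 0.25) − 0.25·(-32, -15, 0) = (5, 2.25, 0.25)
(p₃, q₃, r₃) = (5, 2.25, 0.25) − 0.25·(32, 22.5, 0) = (-3, -3.375, 0.25)
(p₄, q₄, r₄) = (-3, -3.375, 0.25) − 0.25·(-32, -33.75, 0) = (5, 5.0625, 0.25)
(p₅, q₅, r₅) = (5, 5.0625, 0.25) − 0.25·(32, 50.625, 0) = (-3, -7.59375, 0.25)
p = -3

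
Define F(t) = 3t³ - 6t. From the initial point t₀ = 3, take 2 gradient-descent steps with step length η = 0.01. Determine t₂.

1.854375

F′(t) = 9t² - 6
Step 1: F′(3) = 75; t₁ = 3 − 0.01·75 = 2.25
Step 2: F′(2.25) = 39.5625; t₂ = 2.25 − 0.01·39.5625 = 1.854375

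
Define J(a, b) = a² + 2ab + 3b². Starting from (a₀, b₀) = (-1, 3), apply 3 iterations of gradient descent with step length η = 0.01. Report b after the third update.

∇J = (2a + 2b, 2a + 6b)
Step 1: at (-1, 3), ∇J = (4, 16) → (-1, 3) − 0.01·(4, 16) = (-1.04, 2.84)
Step 2: at (-1.04, 2.84), ∇J = (3.6, 14.96) → (-1.04, 2.84) − 0.01·(3.6, 14.96) = (-1.076, 2.6904)
Step 3: at (-1.076, 2.6904), ∇J = (3.2288, 13.9904) → (-1.076, 2.6904) − 0.01·(3.2288, 13.9904) = (-1.108288, 2.550496)
b = 2.550496

2.550496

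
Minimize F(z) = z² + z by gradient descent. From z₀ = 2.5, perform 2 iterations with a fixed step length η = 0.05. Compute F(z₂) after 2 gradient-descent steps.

F′(z) = 2z + 1
z₁ = 2.5 − 0.05·6 = 2.2
z₂ = 2.2 − 0.05·5.4 = 1.93
F(1.93) = 5.6549

5.6549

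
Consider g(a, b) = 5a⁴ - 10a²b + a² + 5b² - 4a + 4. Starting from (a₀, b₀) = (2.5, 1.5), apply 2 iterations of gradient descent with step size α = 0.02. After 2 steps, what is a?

∇g = (20a³ - 20ab + 2a - 4, -10a² + 10b)
Step 1: at (2.5, 1.5), ∇g = (238.5, -47.5) → (2.5, 1.5) − 0.02·(238.5, -47.5) = (-2.27, 2.45)
Step 2: at (-2.27, 2.45), ∇g = (-131.25166, -27.029) → (-2.27, 2.45) − 0.02·(-131.25166, -27.029) = (0.3550332, 2.99058)
a = 0.3550332

0.3550332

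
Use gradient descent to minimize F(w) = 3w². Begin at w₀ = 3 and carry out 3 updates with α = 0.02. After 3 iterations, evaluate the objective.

F′(w) = 6w
w₁ = 3 − 0.02·18 = 2.64
w₂ = 2.64 − 0.02·15.84 = 2.3232
w₃ = 2.3232 − 0.02·13.9392 = 2.044416
F(2.044416) = 12.538910343168

12.538910343168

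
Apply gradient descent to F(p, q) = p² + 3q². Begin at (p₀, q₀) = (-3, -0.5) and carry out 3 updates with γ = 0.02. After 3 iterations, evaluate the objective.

∇F = (2p, 6q)
(p₁, q₁) = (-3, -0.5) − 0.02·(-6, -3) = (-2.88, -0.44)
(p₂, q₂) = (-2.88, -0.44) − 0.02·(-5.76, -2.64) = (-2.7648, -0.3872)
(p₃, q₃) = (-2.7648, -0.3872) − 0.02·(-5.5296, -2.3232) = (-2.654208, -0.340736)
F(-2.654208, -0.340736) = 7.393123172352

7.393123172352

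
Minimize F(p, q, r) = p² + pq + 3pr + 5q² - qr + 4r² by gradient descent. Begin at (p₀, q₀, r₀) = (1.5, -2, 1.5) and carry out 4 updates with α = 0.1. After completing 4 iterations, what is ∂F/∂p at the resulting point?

∇F = (2p + q + 3r, p + 10q - r, 3p - q + 8r)
Step 1: at (1.5, -2, 1.5), ∇F = (5.5, -20, 18.5) → (1.5, -2, 1.5) − 0.1·(5.5, -20, 18.5) = (0.95, 0, -0.35)
Step 2: at (0.95, 0, -0.35), ∇F = (0.85, 1.3, 0.05) → (0.95, 0, -0.35) − 0.1·(0.85, 1.3, 0.05) = (0.865, -0.13, -0.355)
Step 3: at (0.865, -0.13, -0.355), ∇F = (0.535, -0.08, -0.115) → (0.865, -0.13, -0.355) − 0.1·(0.535, -0.08, -0.115) = (0.8115, -0.122, -0.3435)
Step 4: at (0.8115, -0.122, -0.3435), ∇F = (0.4705, -0.065, -0.1915) → (0.8115, -0.122, -0.3435) − 0.1·(0.4705, -0.065, -0.1915) = (0.76445, -0.1155, -0.32435)
∂F/∂p at (0.76445, -0.1155, -0.32435) = 0.44035

0.44035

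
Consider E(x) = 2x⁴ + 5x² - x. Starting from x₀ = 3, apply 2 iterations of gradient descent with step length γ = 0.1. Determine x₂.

E′(x) = 8x³ + 10x - 1
x₁ = 3 − 0.1·245 = -21.5
x₂ = -21.5 − 0.1·(-79723) = 7950.8

7950.8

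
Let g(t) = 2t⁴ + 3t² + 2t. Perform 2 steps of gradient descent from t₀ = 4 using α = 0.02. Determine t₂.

g′(t) = 8t³ + 6t + 2
t₁ = 4 − 0.02·538 = -6.76
t₂ = -6.76 − 0.02·(-2509.886208) = 43.43772416

43.43772416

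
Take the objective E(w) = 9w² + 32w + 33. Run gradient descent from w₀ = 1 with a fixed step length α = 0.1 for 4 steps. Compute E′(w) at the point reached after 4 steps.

E′(w) = 18w + 32
w₁ = 1 − 0.1·50 = -4
w₂ = -4 − 0.1·(-40) = 0
w₃ = 0 − 0.1·32 = -3.2
w₄ = -3.2 − 0.1·(-25.6) = -0.64
E′(w) at (-0.64) = 20.48

20.48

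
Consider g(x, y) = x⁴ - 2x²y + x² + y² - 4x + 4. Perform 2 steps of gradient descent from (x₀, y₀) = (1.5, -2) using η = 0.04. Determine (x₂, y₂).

∇g = (4x³ - 4xy + 2x - 4, -2x² + 2y)
(x₁, y₁) = (1.5, -2) − 0.04·(24.5, -8.5) = (0.52, -1.66)
(x₂, y₂) = (0.52, -1.66) − 0.04·(1.055232, -3.8608) = (0.47779072, -1.505568)

(0.47779072, -1.505568)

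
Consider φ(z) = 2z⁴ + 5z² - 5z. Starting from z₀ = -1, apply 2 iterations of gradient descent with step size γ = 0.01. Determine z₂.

-0.60647736

φ′(z) = 8z³ + 10z - 5
Step 1: φ′(-1) = -23; z₁ = -1 − 0.01·(-23) = -0.77
Step 2: φ′(-0.77) = -16.352264; z₂ = -0.77 − 0.01·(-16.352264) = -0.60647736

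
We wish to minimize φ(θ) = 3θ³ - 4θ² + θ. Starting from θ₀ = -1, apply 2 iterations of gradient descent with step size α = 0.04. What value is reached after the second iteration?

-3.375424

φ′(θ) = 9θ² - 8θ + 1
Step 1: φ′(-1) = 18; θ₁ = -1 − 0.04·18 = -1.72
Step 2: φ′(-1.72) = 41.3856; θ₂ = -1.72 − 0.04·41.3856 = -3.375424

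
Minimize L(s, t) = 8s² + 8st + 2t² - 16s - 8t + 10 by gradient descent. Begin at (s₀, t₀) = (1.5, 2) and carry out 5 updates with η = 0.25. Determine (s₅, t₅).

∇L = (16s + 8t - 16, 8s + 4t - 8)
Step 1: at (1.5, 2), ∇L = (24, 12) → (1.5, 2) − 0.25·(24, 12) = (-4.5, -1)
Step 2: at (-4.5, -1), ∇L = (-96, -48) → (-4.5, -1) − 0.25·(-96, -48) = (19.5, 11)
Step 3: at (19.5, 11), ∇L = (384, 192) → (19.5, 11) − 0.25·(384, 192) = (-76.5, -37)
Step 4: at (-76.5, -37), ∇L = (-1536, -768) → (-76.5, -37) − 0.25·(-1536, -768) = (307.5, 155)
Step 5: at (307.5, 155), ∇L = (6144, 3072) → (307.5, 155) − 0.25·(6144, 3072) = (-1228.5, -613)

(-1228.5, -613)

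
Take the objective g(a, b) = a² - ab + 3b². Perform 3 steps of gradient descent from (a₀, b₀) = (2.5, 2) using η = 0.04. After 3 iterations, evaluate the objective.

5.806894022656

∇g = (2a - b, -a + 6b)
(a₁, b₁) = (2.5, 2) − 0.04·(3, 9.5) = (2.38, 1.62)
(a₂, b₂) = (2.38, 1.62) − 0.04·(3.14, 7.34) = (2.2544, 1.3264)
(a₃, b₃) = (2.2544, 1.3264) − 0.04·(3.1824, 5.704) = (2.127104, 1.09824)
g(2.127104, 1.09824) = 5.806894022656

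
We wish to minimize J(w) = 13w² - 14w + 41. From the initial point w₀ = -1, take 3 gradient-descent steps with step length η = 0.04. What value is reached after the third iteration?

0.53856

J′(w) = 26w - 14
Step 1: J′(-1) = -40; w₁ = -1 − 0.04·(-40) = 0.6
Step 2: J′(0.6) = 1.6; w₂ = 0.6 − 0.04·1.6 = 0.536
Step 3: J′(0.536) = -0.064; w₃ = 0.536 − 0.04·(-0.064) = 0.53856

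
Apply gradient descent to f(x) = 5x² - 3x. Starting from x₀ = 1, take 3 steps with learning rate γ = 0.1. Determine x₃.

0.3

f′(x) = 10x - 3
x₁ = 1 − 0.1·7 = 0.3
x₂ = 0.3 − 0.1·0 = 0.3
x₃ = 0.3 − 0.1·0 = 0.3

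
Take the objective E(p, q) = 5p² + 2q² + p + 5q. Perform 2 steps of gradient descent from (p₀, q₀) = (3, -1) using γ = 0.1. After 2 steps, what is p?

-0.1

∇E = (10p + 1, 4q + 5)
(p₁, q₁) = (3, -1) − 0.1·(31, 1) = (-0.1, -1.1)
(p₂, q₂) = (-0.1, -1.1) − 0.1·(0, 0.6) = (-0.1, -1.16)
p = -0.1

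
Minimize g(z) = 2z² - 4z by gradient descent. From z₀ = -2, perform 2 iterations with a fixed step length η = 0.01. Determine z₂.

-1.7648

g′(z) = 4z - 4
z₁ = -2 − 0.01·(-12) = -1.88
z₂ = -1.88 − 0.01·(-11.52) = -1.7648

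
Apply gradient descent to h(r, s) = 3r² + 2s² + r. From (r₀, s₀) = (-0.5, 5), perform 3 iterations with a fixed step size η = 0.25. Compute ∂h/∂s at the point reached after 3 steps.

0

∇h = (6r + 1, 4s)
Step 1: at (-0.5, 5), ∇h = (-2, 20) → (-0.5, 5) − 0.25·(-2, 20) = (0, 0)
Step 2: at (0, 0), ∇h = (1, 0) → (0, 0) − 0.25·(1, 0) = (-0.25, 0)
Step 3: at (-0.25, 0), ∇h = (-0.5, 0) → (-0.25, 0) − 0.25·(-0.5, 0) = (-0.125, 0)
∂h/∂s at (-0.125, 0) = 0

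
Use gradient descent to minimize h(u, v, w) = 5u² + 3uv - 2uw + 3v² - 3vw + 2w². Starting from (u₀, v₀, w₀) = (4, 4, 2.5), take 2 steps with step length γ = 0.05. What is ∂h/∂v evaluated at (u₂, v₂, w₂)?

5.3925

∇h = (10u + 3v - 2w, 3u + 6v - 3w, -2u - 3v + 4w)
(u₁, v₁, w₁) = (4, 4, 2.5) − 0.05·(47, 28.5, -10) = (1.65, 2.575, 3)
(u₂, v₂, w₂) = (1.65, 2.575, 3) − 0.05·(18.225, 11.4, 0.975) = (0.73875, 2.005, 2.95125)
∂h/∂v at (0.73875, 2.005, 2.95125) = 5.3925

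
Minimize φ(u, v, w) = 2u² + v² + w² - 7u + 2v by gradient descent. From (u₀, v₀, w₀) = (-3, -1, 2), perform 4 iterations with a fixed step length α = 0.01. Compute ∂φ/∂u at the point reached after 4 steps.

∇φ = (4u - 7, 2v + 2, 2w)
(u₁, v₁, w₁) = (-3, -1, 2) − 0.01·(-19, 0, 4) = (-2.81, -1, 1.96)
(u₂, v₂, w₂) = (-2.81, -1, 1.96) − 0.01·(-18.24, 0, 3.92) = (-2.6276, -1, 1.9208)
(u₃, v₃, w₃) = (-2.6276, -1, 1.9208) − 0.01·(-17.5104, 0, 3.8416) = (-2.452496, -1, 1.882384)
(u₄, v₄, w₄) = (-2.452496, -1, 1.882384) − 0.01·(-16.809984, 0, 3.764768) = (-2.28439616, -1, 1.84473632)
∂φ/∂u at (-2.28439616, -1, 1.84473632) = -16.13758464

-16.13758464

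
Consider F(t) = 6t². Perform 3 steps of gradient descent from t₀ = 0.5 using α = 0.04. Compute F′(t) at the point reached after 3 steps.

F′(t) = 12t
t₁ = 0.5 − 0.04·6 = 0.26
t₂ = 0.26 − 0.04·3.12 = 0.1352
t₃ = 0.1352 − 0.04·1.6224 = 0.070304
F′(t) at (0.070304) = 0.843648

0.843648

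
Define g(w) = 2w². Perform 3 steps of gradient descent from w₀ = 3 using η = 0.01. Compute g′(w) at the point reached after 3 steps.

g′(w) = 4w
Step 1: g′(3) = 12; w₁ = 3 − 0.01·12 = 2.88
Step 2: g′(2.88) = 11.52; w₂ = 2.88 − 0.01·11.52 = 2.7648
Step 3: g′(2.7648) = 11.0592; w₃ = 2.7648 − 0.01·11.0592 = 2.654208
g′(w) at (2.654208) = 10.616832

10.616832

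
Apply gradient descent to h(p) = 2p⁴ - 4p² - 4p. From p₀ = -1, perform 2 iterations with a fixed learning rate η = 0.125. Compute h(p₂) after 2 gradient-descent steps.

0.97705078125

h′(p) = 8p³ - 8p - 4
Step 1: h′(-1) = -4; p₁ = -1 − 0.125·(-4) = -0.5
Step 2: h′(-0.5) = -1; p₂ = -0.5 − 0.125·(-1) = -0.375
h(-0.375) = 0.97705078125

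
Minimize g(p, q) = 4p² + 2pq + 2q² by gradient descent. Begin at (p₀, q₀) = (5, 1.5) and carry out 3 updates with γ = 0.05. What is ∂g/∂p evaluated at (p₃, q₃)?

∇g = (8p + 2q, 2p + 4q)
(p₁, q₁) = (5, 1.5) − 0.05·(43, 16) = (2.85, 0.7)
(p₂, q₂) = (2.85, 0.7) − 0.05·(24.2, 8.5) = (1.64, 0.275)
(p₃, q₃) = (1.64, 0.275) − 0.05·(13.67, 4.38) = (0.9565, 0.056)
∂g/∂p at (0.9565, 0.056) = 7.764

7.764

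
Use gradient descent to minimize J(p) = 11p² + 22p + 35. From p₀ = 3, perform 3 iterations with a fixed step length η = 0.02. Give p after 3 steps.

-0.297536

J′(p) = 22p + 22
Step 1: J′(3) = 88; p₁ = 3 − 0.02·88 = 1.24
Step 2: J′(1.24) = 49.28; p₂ = 1.24 − 0.02·49.28 = 0.2544
Step 3: J′(0.2544) = 27.5968; p₃ = 0.2544 − 0.02·27.5968 = -0.297536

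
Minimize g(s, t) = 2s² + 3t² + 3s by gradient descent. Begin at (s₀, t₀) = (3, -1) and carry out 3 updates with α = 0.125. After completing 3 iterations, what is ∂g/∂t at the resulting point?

-0.09375

∇g = (4s + 3, 6t)
Step 1: at (3, -1), ∇g = (15, -6) → (3, -1) − 0.125·(15, -6) = (1.125, -0.25)
Step 2: at (1.125, -0.25), ∇g = (7.5, -1.5) → (1.125, -0.25) − 0.125·(7.5, -1.5) = (0.1875, -0.0625)
Step 3: at (0.1875, -0.0625), ∇g = (3.75, -0.375) → (0.1875, -0.0625) − 0.125·(3.75, -0.375) = (-0.28125, -0.015625)
∂g/∂t at (-0.28125, -0.015625) = -0.09375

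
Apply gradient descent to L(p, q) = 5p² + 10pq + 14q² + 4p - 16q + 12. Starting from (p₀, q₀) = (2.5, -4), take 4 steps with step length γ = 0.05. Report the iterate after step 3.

∇L = (10p + 10q + 4, 10p + 28q - 16)
Step 1: at (2.5, -4), ∇L = (-11, -103) → (2.5, -4) − 0.05·(-11, -103) = (3.05, 1.15)
Step 2: at (3.05, 1.15), ∇L = (46, 46.7) → (3.05, 1.15) − 0.05·(46, 46.7) = (0.75, -1.185)
Step 3: at (0.75, -1.185), ∇L = (-0.35, -41.68) → (0.75, -1.185) − 0.05·(-0.35, -41.68) = (0.7675, 0.899)

(0.7675, 0.899)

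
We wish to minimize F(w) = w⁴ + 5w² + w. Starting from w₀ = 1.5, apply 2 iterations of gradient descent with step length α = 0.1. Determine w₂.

1.11945

F′(w) = 4w³ + 10w + 1
w₁ = 1.5 − 0.1·29.5 = -1.45
w₂ = -1.45 − 0.1·(-25.6945) = 1.11945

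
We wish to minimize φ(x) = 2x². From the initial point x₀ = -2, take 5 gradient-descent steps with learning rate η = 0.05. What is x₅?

-0.65536

φ′(x) = 4x
Step 1: φ′(-2) = -8; x₁ = -2 − 0.05·(-8) = -1.6
Step 2: φ′(-1.6) = -6.4; x₂ = -1.6 − 0.05·(-6.4) = -1.28
Step 3: φ′(-1.28) = -5.12; x₃ = -1.28 − 0.05·(-5.12) = -1.024
Step 4: φ′(-1.024) = -4.096; x₄ = -1.024 − 0.05·(-4.096) = -0.8192
Step 5: φ′(-0.8192) = -3.2768; x₅ = -0.8192 − 0.05·(-3.2768) = -0.65536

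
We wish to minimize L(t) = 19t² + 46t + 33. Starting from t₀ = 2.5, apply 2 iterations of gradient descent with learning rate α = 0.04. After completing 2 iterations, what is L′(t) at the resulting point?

L′(t) = 38t + 46
t₁ = 2.5 − 0.04·141 = -3.14
t₂ = -3.14 − 0.04·(-73.32) = -0.2072
L′(t) at (-0.2072) = 38.1264

38.1264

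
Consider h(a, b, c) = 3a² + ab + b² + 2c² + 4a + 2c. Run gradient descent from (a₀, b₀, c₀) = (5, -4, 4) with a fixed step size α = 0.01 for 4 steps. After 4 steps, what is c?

∇h = (6a + b + 4, a + 2b, 4c + 2)
(a₁, b₁, c₁) = (5, -4, 4) − 0.01·(30, -3, 18) = (4.7, -3.97, 3.82)
(a₂, b₂, c₂) = (4.7, -3.97, 3.82) − 0.01·(28.23, -3.24, 17.28) = (4.4177, -3.9376, 3.6472)
(a₃, b₃, c₃) = (4.4177, -3.9376, 3.6472) − 0.01·(26.5686, -3.4575, 16.5888) = (4.152014, -3.903025, 3.481312)
(a₄, b₄, c₄) = (4.152014, -3.903025, 3.481312) − 0.01·(25.009059, -3.654036, 15.925248) = (3.90192341, -3.86648464, 3.32205952)
c = 3.32205952

3.32205952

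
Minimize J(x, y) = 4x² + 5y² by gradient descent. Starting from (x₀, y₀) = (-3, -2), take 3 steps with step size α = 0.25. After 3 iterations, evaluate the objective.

263.8125

∇J = (8x, 10y)
Step 1: at (-3, -2), ∇J = (-24, -20) → (-3, -2) − 0.25·(-24, -20) = (3, 3)
Step 2: at (3, 3), ∇J = (24, 30) → (3, 3) − 0.25·(24, 30) = (-3, -4.5)
Step 3: at (-3, -4.5), ∇J = (-24, -45) → (-3, -4.5) − 0.25·(-24, -45) = (3, 6.75)
J(3, 6.75) = 263.8125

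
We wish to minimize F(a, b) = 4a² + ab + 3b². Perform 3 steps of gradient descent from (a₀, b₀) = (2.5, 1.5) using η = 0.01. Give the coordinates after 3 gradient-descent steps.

∇F = (8a + b, a + 6b)
(a₁, b₁) = (2.5, 1.5) − 0.01·(21.5, 11.5) = (2.285, 1.385)
(a₂, b₂) = (2.285, 1.385) − 0.01·(19.665, 10.595) = (2.08835, 1.27905)
(a₃, b₃) = (2.08835, 1.27905) − 0.01·(17.98585, 9.76265) = (1.9084915, 1.1814235)

(1.9084915, 1.1814235)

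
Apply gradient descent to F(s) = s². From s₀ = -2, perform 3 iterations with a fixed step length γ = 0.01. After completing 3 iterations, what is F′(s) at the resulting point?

F′(s) = 2s
Step 1: F′(-2) = -4; s₁ = -2 − 0.01·(-4) = -1.96
Step 2: F′(-1.96) = -3.92; s₂ = -1.96 − 0.01·(-3.92) = -1.9208
Step 3: F′(-1.9208) = -3.8416; s₃ = -1.9208 − 0.01·(-3.8416) = -1.882384
F′(s) at (-1.882384) = -3.764768

-3.764768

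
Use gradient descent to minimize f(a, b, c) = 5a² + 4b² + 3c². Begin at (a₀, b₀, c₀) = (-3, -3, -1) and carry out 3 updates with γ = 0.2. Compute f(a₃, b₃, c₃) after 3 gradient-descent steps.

∇f = (10a, 8b, 6c)
(a₁, b₁, c₁) = (-3, -3, -1) − 0.2·(-30, -24, -6) = (3, 1.8, 0.2)
(a₂, b₂, c₂) = (3, 1.8, 0.2) − 0.2·(30, 14.4, 1.2) = (-3, -1.08, -0.04)
(a₃, b₃, c₃) = (-3, -1.08, -0.04) − 0.2·(-30, -8.64, -0.24) = (3, 0.648, 0.008)
f(3, 0.648, 0.008) = 46.679808

46.679808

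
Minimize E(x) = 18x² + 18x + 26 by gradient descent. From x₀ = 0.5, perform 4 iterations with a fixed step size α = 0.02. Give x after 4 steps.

E′(x) = 36x + 18
Step 1: E′(0.5) = 36; x₁ = 0.5 − 0.02·36 = -0.22
Step 2: E′(-0.22) = 10.08; x₂ = -0.22 − 0.02·10.08 = -0.4216
Step 3: E′(-0.4216) = 2.8224; x₃ = -0.4216 − 0.02·2.8224 = -0.478048
Step 4: E′(-0.478048) = 0.790272; x₄ = -0.478048 − 0.02·0.790272 = -0.49385344

-0.49385344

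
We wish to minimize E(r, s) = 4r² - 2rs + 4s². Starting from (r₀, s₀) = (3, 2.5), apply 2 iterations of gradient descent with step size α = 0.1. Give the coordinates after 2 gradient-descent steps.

(0.44, 0.44)

∇E = (8r - 2s, -2r + 8s)
Step 1: at (3, 2.5), ∇E = (19, 14) → (3, 2.5) − 0.1·(19, 14) = (1.1, 1.1)
Step 2: at (1.1, 1.1), ∇E = (6.6, 6.6) → (1.1, 1.1) − 0.1·(6.6, 6.6) = (0.44, 0.44)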